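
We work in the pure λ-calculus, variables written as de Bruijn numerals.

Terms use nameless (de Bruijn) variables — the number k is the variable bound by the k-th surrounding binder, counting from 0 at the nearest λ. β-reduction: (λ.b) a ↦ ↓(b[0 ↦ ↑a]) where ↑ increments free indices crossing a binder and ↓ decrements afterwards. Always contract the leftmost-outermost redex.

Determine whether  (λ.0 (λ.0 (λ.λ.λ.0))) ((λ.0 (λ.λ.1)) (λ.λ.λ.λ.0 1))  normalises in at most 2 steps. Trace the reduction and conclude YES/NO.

Answer: NO — after 2 steps the term is (λ.λ.λ.λ.0 1) (λ.λ.1) (λ.0 (λ.λ.λ.0)), not yet normal

Working:
  start: (λ.0 (λ.0 (λ.λ.λ.0))) ((λ.0 (λ.λ.1)) (λ.λ.λ.λ.0 1))
  →1  (λ.0 (λ.λ.1)) (λ.λ.λ.λ.0 1) (λ.0 (λ.λ.λ.0))
  →2  (λ.λ.λ.λ.0 1) (λ.λ.1) (λ.0 (λ.λ.λ.0))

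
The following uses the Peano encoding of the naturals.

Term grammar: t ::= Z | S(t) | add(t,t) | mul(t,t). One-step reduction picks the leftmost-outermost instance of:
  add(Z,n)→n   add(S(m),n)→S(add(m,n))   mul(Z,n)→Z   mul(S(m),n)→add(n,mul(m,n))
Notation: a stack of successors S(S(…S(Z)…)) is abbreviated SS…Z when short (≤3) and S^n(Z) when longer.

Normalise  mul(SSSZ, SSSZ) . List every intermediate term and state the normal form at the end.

  start: mul(SSSZ, SSSZ)
  step 1: add(SSSZ, mul(SSZ, SSSZ))
  step 2: S(add(SSZ, mul(SSZ, SSSZ)))
  step 3: S(S(add(SZ, mul(SSZ, SSSZ))))
  step 4: S(S(S(add(Z, mul(SSZ, SSSZ)))))
  step 5: S(S(S(mul(SSZ, SSSZ))))
  step 6: S(S(S(add(SSSZ, mul(SZ, SSSZ)))))
  step 7: S(S(S(S(add(SSZ, mul(SZ, SSSZ))))))
  step 8: S(S(S(S(S(add(SZ, mul(SZ, SSSZ)))))))
  step 9: S(S(S(S(S(S(add(Z, mul(SZ, SSSZ))))))))
  step 10: S(S(S(S(S(S(mul(SZ, SSSZ)))))))
  step 11: S(S(S(S(S(S(add(SSSZ, mul(Z, SSSZ))))))))
  step 12: S(S(S(S(S(S(S(add(SSZ, mul(Z, SSSZ)))))))))
  step 13: S(S(S(S(S(S(S(S(add(SZ, mul(Z, SSSZ))))))))))
  step 14: S(S(S(S(S(S(S(S(S(add(Z, mul(Z, SSSZ)))))))))))
  step 15: S(S(S(S(S(S(S(S(S(mul(Z, SSSZ))))))))))
  step 16: S^9(Z)

Answer: normal form = S^9(Z)  (in 16 steps)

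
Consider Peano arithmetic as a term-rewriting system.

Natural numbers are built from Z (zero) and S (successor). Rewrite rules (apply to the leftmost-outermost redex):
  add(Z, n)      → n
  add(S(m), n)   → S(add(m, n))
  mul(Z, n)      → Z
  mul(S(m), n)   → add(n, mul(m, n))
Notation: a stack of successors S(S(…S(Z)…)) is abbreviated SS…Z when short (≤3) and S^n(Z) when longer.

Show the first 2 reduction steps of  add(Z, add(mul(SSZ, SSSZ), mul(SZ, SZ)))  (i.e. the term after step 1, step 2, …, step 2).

  start: add(Z, add(mul(SSZ, SSSZ), mul(SZ, SZ)))
  [1] add(mul(SSZ, SSSZ), mul(SZ, SZ))
  [2] add(add(SSSZ, mul(SZ, SSSZ)), mul(SZ, SZ))

Answer: after 2 steps: add(add(SSSZ, mul(SZ, SSSZ)), mul(SZ, SZ))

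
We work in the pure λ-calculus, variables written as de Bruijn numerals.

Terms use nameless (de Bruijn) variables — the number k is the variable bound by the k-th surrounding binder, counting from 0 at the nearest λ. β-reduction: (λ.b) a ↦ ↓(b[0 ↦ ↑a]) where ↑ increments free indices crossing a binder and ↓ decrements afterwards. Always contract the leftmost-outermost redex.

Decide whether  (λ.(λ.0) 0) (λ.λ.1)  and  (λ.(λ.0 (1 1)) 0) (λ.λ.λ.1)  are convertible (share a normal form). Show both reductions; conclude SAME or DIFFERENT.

Answer: SAME — A ⇓ λ.λ.1, B ⇓ λ.λ.1

Derivation:
Term A:
  start: (λ.(λ.0) 0) (λ.λ.1)
  →1  (λ.0) (λ.λ.1)
  →2  λ.λ.1

Term B:
  start: (λ.(λ.0 (1 1)) 0) (λ.λ.λ.1)
  →1  (λ.0 ((λ.λ.λ.1) (λ.λ.λ.1))) (λ.λ.λ.1)
  →2  (λ.λ.λ.1) ((λ.λ.λ.1) (λ.λ.λ.1))
  →3  λ.λ.1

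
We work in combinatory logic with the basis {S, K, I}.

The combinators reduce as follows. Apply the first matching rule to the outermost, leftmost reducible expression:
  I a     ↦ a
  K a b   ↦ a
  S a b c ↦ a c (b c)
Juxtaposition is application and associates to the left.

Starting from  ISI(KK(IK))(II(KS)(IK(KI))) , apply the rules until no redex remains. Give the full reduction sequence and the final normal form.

Answer: normal form = S(KS)  (in 10 steps)

Reduction:
  start: ISI(KK(IK))(II(KS)(IK(KI)))
  [1] SI(KK(IK))(II(KS)(IK(KI)))
  [2] I(II(KS)(IK(KI)))(KK(IK)(II(KS)(IK(KI))))
  [3] II(KS)(IK(KI))(KK(IK)(II(KS)(IK(KI))))
  [4] I(KS)(IK(KI))(KK(IK)(II(KS)(IK(KI))))
  [5] KS(IK(KI))(KK(IK)(II(KS)(IK(KI))))
  [6] S(KK(IK)(II(KS)(IK(KI))))
  [7] S(K(II(KS)(IK(KI))))
  [8] S(K(I(KS)(IK(KI))))
  [9] S(K(KS(IK(KI))))
  [10] S(KS)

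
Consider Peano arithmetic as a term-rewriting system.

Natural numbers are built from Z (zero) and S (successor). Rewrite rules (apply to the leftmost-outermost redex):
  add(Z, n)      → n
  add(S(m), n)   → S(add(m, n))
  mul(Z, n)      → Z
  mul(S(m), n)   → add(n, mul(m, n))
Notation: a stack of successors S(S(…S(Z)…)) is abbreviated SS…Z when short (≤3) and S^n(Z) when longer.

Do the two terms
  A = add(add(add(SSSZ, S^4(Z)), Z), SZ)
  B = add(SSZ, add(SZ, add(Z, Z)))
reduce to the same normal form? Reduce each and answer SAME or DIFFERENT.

Term A:
  start: add(add(add(SSSZ, S^4(Z)), Z), SZ)
  [1] add(add(S(add(SSZ, S^4(Z))), Z), SZ)
  [2] add(S(add(add(SSZ, S^4(Z)), Z)), SZ)
  [3] S(add(add(add(SSZ, S^4(Z)), Z), SZ))
  [4] S(add(add(S(add(SZ, S^4(Z))), Z), SZ))
  [5] S(add(S(add(add(SZ, S^4(Z)), Z)), SZ))
  [6] S(S(add(add(add(SZ, S^4(Z)), Z), SZ)))
  [7] S(S(add(add(S(add(Z, S^4(Z))), Z), SZ)))
  [8] S(S(add(S(add(add(Z, S^4(Z)), Z)), SZ)))
  [9] S(S(S(add(add(add(Z, S^4(Z)), Z), SZ))))
  [10] S(S(S(add(add(S^4(Z), Z), SZ))))
  [11] S(S(S(add(S(add(SSSZ, Z)), SZ))))
  [12] S(S(S(S(add(add(SSSZ, Z), SZ)))))
  [13] S(S(S(S(add(S(add(SSZ, Z)), SZ)))))
  [14] S(S(S(S(S(add(add(SSZ, Z), SZ))))))
  [15] S(S(S(S(S(add(S(add(SZ, Z)), SZ))))))
  [16] S(S(S(S(S(S(add(add(SZ, Z), SZ)))))))
  [17] S(S(S(S(S(S(add(S(add(Z, Z)), SZ)))))))
  [18] S(S(S(S(S(S(S(add(add(Z, Z), SZ))))))))
  [19] S(S(S(S(S(S(S(add(Z, SZ))))))))
  [20] S^8(Z)

Term B:
  start: add(SSZ, add(SZ, add(Z, Z)))
  [1] S(add(SZ, add(SZ, add(Z, Z))))
  [2] S(S(add(Z, add(SZ, add(Z, Z)))))
  [3] S(S(add(SZ, add(Z, Z))))
  [4] S(S(S(add(Z, add(Z, Z)))))
  [5] S(S(S(add(Z, Z))))
  [6] SSSZ

Answer: DIFFERENT — A ⇓ S^8(Z), B ⇓ SSSZ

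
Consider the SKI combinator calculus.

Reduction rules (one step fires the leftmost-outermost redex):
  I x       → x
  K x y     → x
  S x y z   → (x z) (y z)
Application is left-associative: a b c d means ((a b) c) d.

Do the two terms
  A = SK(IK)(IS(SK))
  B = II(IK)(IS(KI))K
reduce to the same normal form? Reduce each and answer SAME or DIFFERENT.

Answer: DIFFERENT — A ⇓ S(SK), B ⇓ S(KI)

Reduction:
Term A:
  start: SK(IK)(IS(SK))
  →1  K(IS(SK))(IK(IS(SK)))
  →2  IS(SK)
  →3  S(SK)

Term B:
  start: II(IK)(IS(KI))K
  →1  I(IK)(IS(KI))K
  →2  IK(IS(KI))K
  →3  K(IS(KI))K
  →4  IS(KI)
  →5  S(KI)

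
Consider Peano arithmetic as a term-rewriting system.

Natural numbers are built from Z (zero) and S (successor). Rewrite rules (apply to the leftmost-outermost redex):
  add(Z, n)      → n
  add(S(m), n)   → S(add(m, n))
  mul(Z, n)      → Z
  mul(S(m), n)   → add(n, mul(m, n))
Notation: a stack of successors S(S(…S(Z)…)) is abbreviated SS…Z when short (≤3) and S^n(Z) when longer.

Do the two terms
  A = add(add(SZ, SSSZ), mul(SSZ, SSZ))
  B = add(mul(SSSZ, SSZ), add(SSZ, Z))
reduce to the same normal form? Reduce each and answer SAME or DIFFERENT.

Answer: SAME — A ⇓ S^8(Z), B ⇓ S^8(Z)

Reduction:
Term A:
  start: add(add(SZ, SSSZ), mul(SSZ, SSZ))
  [1] add(S(add(Z, SSSZ)), mul(SSZ, SSZ))
  [2] S(add(add(Z, SSSZ), mul(SSZ, SSZ)))
  [3] S(add(SSSZ, mul(SSZ, SSZ)))
  [4] S(S(add(SSZ, mul(SSZ, SSZ))))
  [5] S(S(S(add(SZ, mul(SSZ, SSZ)))))
  [6] S(S(S(S(add(Z, mul(SSZ, SSZ))))))
  [7] S(S(S(S(mul(SSZ, SSZ)))))
  [8] S(S(S(S(add(SSZ, mul(SZ, SSZ))))))
  [9] S(S(S(S(S(add(SZ, mul(SZ, SSZ)))))))
  [10] S(S(S(S(S(S(add(Z, mul(SZ, SSZ))))))))
  [11] S(S(S(S(S(S(mul(SZ, SSZ)))))))
  [12] S(S(S(S(S(S(add(SSZ, mul(Z, SSZ))))))))
  [13] S(S(S(S(S(S(S(add(SZ, mul(Z, SSZ)))))))))
  [14] S(S(S(S(S(S(S(S(add(Z, mul(Z, SSZ))))))))))
  [15] S(S(S(S(S(S(S(S(mul(Z, SSZ)))))))))
  [16] S^8(Z)

Term B:
  start: add(mul(SSSZ, SSZ), add(SSZ, Z))
  [1] add(add(SSZ, mul(SSZ, SSZ)), add(SSZ, Z))
  [2] add(S(add(SZ, mul(SSZ, SSZ))), add(SSZ, Z))
  [3] S(add(add(SZ, mul(SSZ, SSZ)), add(SSZ, Z)))
  [4] S(add(S(add(Z, mul(SSZ, SSZ))), add(SSZ, Z)))
  [5] S(S(add(add(Z, mul(SSZ, SSZ)), add(SSZ, Z))))
  [6] S(S(add(mul(SSZ, SSZ), add(SSZ, Z))))
  [7] S(S(add(add(SSZ, mul(SZ, SSZ)), add(SSZ, Z))))
  [8] S(S(add(S(add(SZ, mul(SZ, SSZ))), add(SSZ, Z))))
  [9] S(S(S(add(add(SZ, mul(SZ, SSZ)), add(SSZ, Z)))))
  [10] S(S(S(add(S(add(Z, mul(SZ, SSZ))), add(SSZ, Z)))))
  [11] S(S(S(S(add(add(Z, mul(SZ, SSZ)), add(SSZ, Z))))))
  [12] S(S(S(S(add(mul(SZ, SSZ), add(SSZ, Z))))))
  [13] S(S(S(S(add(add(SSZ, mul(Z, SSZ)), add(SSZ, Z))))))
  [14] S(S(S(S(add(S(add(SZ, mul(Z, SSZ))), add(SSZ, Z))))))
  [15] S(S(S(S(S(add(add(SZ, mul(Z, SSZ)), add(SSZ, Z)))))))
  [16] S(S(S(S(S(add(S(add(Z, mul(Z, SSZ))), add(SSZ, Z)))))))
  [17] S(S(S(S(S(S(add(add(Z, mul(Z, SSZ)), add(SSZ, Z))))))))
  [18] S(S(S(S(S(S(add(mul(Z, SSZ), add(SSZ, Z))))))))
  [19] S(S(S(S(S(S(add(Z, add(SSZ, Z))))))))
  [20] S(S(S(S(S(S(add(SSZ, Z)))))))
  [21] S(S(S(S(S(S(S(add(SZ, Z))))))))
  [22] S(S(S(S(S(S(S(S(add(Z, Z)))))))))
  [23] S^8(Z)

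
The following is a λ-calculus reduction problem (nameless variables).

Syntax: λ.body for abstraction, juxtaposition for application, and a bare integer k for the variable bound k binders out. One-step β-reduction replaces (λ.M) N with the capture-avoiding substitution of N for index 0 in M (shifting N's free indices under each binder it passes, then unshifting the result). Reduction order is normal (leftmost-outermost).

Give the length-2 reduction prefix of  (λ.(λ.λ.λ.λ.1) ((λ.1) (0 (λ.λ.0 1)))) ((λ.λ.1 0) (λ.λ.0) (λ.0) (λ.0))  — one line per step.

  start: (λ.(λ.λ.λ.λ.1) ((λ.1) (0 (λ.λ.0 1)))) ((λ.λ.1 0) (λ.λ.0) (λ.0) (λ.0))
  [1] (λ.λ.λ.λ.1) ((λ.(λ.λ.1 0) (λ.λ.0) (λ.0) (λ.0)) ((λ.λ.1 0) (λ.λ.0) (λ.0) (λ.0) (λ.λ.0 1)))
  [2] λ.λ.λ.1

Answer: after 2 steps: λ.λ.λ.1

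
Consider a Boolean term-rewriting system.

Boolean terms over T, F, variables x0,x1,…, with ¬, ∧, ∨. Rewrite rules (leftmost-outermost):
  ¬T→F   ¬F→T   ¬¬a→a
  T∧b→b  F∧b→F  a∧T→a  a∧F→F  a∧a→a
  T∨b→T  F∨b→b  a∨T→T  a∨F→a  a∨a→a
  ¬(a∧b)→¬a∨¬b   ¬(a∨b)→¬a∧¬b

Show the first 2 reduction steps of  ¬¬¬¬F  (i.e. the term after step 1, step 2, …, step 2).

Answer: after 2 steps: F

Working:
  start: ¬¬¬¬F
  step 1: ¬¬F
  step 2: F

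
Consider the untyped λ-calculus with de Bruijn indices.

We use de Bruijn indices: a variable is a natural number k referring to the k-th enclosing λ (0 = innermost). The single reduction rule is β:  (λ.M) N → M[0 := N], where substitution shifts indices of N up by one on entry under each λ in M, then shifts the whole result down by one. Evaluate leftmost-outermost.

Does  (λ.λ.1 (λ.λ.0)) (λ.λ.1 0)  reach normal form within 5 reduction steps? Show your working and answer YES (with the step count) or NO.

Answer: YES — reaches normal form λ.λ.λ.0 in 3 ≤ 5 steps

Reduction:
  start: (λ.λ.1 (λ.λ.0)) (λ.λ.1 0)
  →1  λ.(λ.λ.1 0) (λ.λ.0)
  →2  λ.λ.(λ.λ.0) 0
  →3  λ.λ.λ.0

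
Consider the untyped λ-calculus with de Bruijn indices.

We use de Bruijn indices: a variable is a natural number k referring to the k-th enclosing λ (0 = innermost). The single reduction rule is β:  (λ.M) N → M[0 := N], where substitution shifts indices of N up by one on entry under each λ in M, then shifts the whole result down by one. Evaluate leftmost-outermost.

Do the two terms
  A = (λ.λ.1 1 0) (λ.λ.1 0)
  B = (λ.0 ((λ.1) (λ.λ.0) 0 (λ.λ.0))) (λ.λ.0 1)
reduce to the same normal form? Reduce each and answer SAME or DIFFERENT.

Term A:
  start: (λ.λ.1 1 0) (λ.λ.1 0)
  [1] λ.(λ.λ.1 0) (λ.λ.1 0) 0
  [2] λ.(λ.(λ.λ.1 0) 0) 0
  [3] λ.(λ.λ.1 0) 0
  [4] λ.λ.1 0

Term B:
  start: (λ.0 ((λ.1) (λ.λ.0) 0 (λ.λ.0))) (λ.λ.0 1)
  [1] (λ.λ.0 1) ((λ.λ.λ.0 1) (λ.λ.0) (λ.λ.0 1) (λ.λ.0))
  [2] λ.0 ((λ.λ.λ.0 1) (λ.λ.0) (λ.λ.0 1) (λ.λ.0))
  [3] λ.0 ((λ.λ.0 1) (λ.λ.0 1) (λ.λ.0))
  [4] λ.0 ((λ.0 (λ.λ.0 1)) (λ.λ.0))
  [5] λ.0 ((λ.λ.0) (λ.λ.0 1))
  [6] λ.0 (λ.0)

Answer: DIFFERENT — A ⇓ λ.λ.1 0, B ⇓ λ.0 (λ.0)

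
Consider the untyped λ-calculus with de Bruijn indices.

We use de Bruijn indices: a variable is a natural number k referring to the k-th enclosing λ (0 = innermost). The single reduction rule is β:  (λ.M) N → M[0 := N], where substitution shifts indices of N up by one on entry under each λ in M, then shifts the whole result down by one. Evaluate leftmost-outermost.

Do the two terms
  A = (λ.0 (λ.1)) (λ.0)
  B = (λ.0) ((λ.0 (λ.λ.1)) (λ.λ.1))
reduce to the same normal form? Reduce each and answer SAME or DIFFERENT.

Term A:
  start: (λ.0 (λ.1)) (λ.0)
  →1  (λ.0) (λ.λ.0)
  →2  λ.λ.0

Term B:
  start: (λ.0) ((λ.0 (λ.λ.1)) (λ.λ.1))
  →1  (λ.0 (λ.λ.1)) (λ.λ.1)
  →2  (λ.λ.1) (λ.λ.1)
  →3  λ.λ.λ.1

Answer: DIFFERENT — A ⇓ λ.λ.0, B ⇓ λ.λ.λ.1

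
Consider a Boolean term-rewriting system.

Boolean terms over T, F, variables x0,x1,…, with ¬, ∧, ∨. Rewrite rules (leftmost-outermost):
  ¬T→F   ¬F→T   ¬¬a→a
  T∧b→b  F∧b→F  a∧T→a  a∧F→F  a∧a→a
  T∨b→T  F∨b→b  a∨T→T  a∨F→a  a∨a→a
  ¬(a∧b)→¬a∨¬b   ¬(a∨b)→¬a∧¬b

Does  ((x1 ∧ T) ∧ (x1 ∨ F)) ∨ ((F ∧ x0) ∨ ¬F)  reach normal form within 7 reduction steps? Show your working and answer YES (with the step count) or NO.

  start: ((x1 ∧ T) ∧ (x1 ∨ F)) ∨ ((F ∧ x0) ∨ ¬F)
  →1  (x1 ∧ (x1 ∨ F)) ∨ ((F ∧ x0) ∨ ¬F)
  →2  (x1 ∧ x1) ∨ ((F ∧ x0) ∨ ¬F)
  →3  x1 ∨ ((F ∧ x0) ∨ ¬F)
  →4  x1 ∨ (F ∨ ¬F)
  →5  x1 ∨ ¬F
  →6  x1 ∨ T
  →7  T

Answer: YES — reaches normal form T in 7 ≤ 7 steps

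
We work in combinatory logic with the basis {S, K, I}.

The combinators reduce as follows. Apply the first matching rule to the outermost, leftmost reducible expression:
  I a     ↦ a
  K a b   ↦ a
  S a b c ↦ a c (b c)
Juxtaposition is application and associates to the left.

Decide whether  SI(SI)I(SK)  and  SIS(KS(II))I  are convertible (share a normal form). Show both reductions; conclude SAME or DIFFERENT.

Term A:
  start: SI(SI)I(SK)
  step 1: II(SII)(SK)
  step 2: I(SII)(SK)
  step 3: SII(SK)
  step 4: I(SK)(I(SK))
  step 5: SK(I(SK))
  step 6: SK(SK)

Term B:
  start: SIS(KS(II))I
  step 1: I(KS(II))(S(KS(II)))I
  step 2: KS(II)(S(KS(II)))I
  step 3: S(S(KS(II)))I
  step 4: S(SS)I

Answer: DIFFERENT — A ⇓ SK(SK), B ⇓ S(SS)I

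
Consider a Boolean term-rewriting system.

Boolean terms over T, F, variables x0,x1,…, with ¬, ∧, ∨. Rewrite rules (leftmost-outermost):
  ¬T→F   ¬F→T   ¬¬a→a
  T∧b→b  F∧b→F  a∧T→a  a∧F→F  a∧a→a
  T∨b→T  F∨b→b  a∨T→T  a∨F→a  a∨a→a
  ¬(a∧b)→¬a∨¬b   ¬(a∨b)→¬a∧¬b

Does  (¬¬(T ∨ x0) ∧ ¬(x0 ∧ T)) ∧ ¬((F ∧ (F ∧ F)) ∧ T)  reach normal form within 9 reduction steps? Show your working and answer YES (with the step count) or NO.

Answer: NO — after 9 steps the term is ¬x0 ∧ ((T ∨ ¬(F ∧ F)) ∨ ¬T), not yet normal

Reduction:
  start: (¬¬(T ∨ x0) ∧ ¬(x0 ∧ T)) ∧ ¬((F ∧ (F ∧ F)) ∧ T)
  →1  ((T ∨ x0) ∧ ¬(x0 ∧ T)) ∧ ¬((F ∧ (F ∧ F)) ∧ T)
  →2  (T ∧ ¬(x0 ∧ T)) ∧ ¬((F ∧ (F ∧ F)) ∧ T)
  →3  ¬(x0 ∧ T) ∧ ¬((F ∧ (F ∧ F)) ∧ T)
  →4  (¬x0 ∨ ¬T) ∧ ¬((F ∧ (F ∧ F)) ∧ T)
  →5  (¬x0 ∨ F) ∧ ¬((F ∧ (F ∧ F)) ∧ T)
  →6  ¬x0 ∧ ¬((F ∧ (F ∧ F)) ∧ T)
  →7  ¬x0 ∧ (¬(F ∧ (F ∧ F)) ∨ ¬T)
  →8  ¬x0 ∧ ((¬F ∨ ¬(F ∧ F)) ∨ ¬T)
  →9  ¬x0 ∧ ((T ∨ ¬(F ∧ F)) ∨ ¬T)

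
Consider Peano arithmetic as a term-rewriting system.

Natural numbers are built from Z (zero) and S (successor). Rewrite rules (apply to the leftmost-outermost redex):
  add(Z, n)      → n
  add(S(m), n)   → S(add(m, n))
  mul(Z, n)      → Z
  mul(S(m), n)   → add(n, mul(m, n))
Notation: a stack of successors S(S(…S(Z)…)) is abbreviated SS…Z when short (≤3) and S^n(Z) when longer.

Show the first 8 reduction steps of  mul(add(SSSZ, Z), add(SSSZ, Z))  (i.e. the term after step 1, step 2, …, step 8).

  start: mul(add(SSSZ, Z), add(SSSZ, Z))
  step 1: mul(S(add(SSZ, Z)), add(SSSZ, Z))
  step 2: add(add(SSSZ, Z), mul(add(SSZ, Z), add(SSSZ, Z)))
  step 3: add(S(add(SSZ, Z)), mul(add(SSZ, Z), add(SSSZ, Z)))
  step 4: S(add(add(SSZ, Z), mul(add(SSZ, Z), add(SSSZ, Z))))
  step 5: S(add(S(add(SZ, Z)), mul(add(SSZ, Z), add(SSSZ, Z))))
  step 6: S(S(add(add(SZ, Z), mul(add(SSZ, Z), add(SSSZ, Z)))))
  step 7: S(S(add(S(add(Z, Z)), mul(add(SSZ, Z), add(SSSZ, Z)))))
  step 8: S(S(S(add(add(Z, Z), mul(add(SSZ, Z), add(SSSZ, Z))))))

Answer: after 8 steps: S(S(S(add(add(Z, Z), mul(add(SSZ, Z), add(SSSZ, Z))))))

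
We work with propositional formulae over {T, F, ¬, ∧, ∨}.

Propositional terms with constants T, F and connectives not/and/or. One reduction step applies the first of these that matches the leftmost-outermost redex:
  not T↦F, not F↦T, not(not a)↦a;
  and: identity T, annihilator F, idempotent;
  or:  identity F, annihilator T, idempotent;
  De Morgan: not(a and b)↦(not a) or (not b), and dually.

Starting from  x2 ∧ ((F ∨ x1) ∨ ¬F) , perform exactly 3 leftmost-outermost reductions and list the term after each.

  start: x2 ∧ ((F ∨ x1) ∨ ¬F)
  [1] x2 ∧ (x1 ∨ ¬F)
  [2] x2 ∧ (x1 ∨ T)
  [3] x2 ∧ T

Answer: after 3 steps: x2 ∧ T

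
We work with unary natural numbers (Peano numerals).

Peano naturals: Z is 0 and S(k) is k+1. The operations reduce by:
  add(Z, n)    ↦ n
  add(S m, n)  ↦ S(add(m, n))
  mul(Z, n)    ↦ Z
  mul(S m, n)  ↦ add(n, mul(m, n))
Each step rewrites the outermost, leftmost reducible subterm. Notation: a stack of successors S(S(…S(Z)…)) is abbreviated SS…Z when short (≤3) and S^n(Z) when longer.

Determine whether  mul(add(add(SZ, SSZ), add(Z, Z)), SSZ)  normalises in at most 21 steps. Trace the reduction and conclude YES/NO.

Answer: YES — reaches normal form S^6(Z) in 20 ≤ 21 steps

Working:
  start: mul(add(add(SZ, SSZ), add(Z, Z)), SSZ)
  [1] mul(add(S(add(Z, SSZ)), add(Z, Z)), SSZ)
  [2] mul(S(add(add(Z, SSZ), add(Z, Z))), SSZ)
  [3] add(SSZ, mul(add(add(Z, SSZ), add(Z, Z)), SSZ))
  [4] S(add(SZ, mul(add(add(Z, SSZ), add(Z, Z)), SSZ)))
  [5] S(S(add(Z, mul(add(add(Z, SSZ), add(Z, Z)), SSZ))))
  [6] S(S(mul(add(add(Z, SSZ), add(Z, Z)), SSZ)))
  [7] S(S(mul(add(SSZ, add(Z, Z)), SSZ)))
  [8] S(S(mul(S(add(SZ, add(Z, Z))), SSZ)))
  [9] S(S(add(SSZ, mul(add(SZ, add(Z, Z)), SSZ))))
  [10] S(S(S(add(SZ, mul(add(SZ, add(Z, Z)), SSZ)))))
  [11] S(S(S(S(add(Z, mul(add(SZ, add(Z, Z)), SSZ))))))
  [12] S(S(S(S(mul(add(SZ, add(Z, Z)), SSZ)))))
  [13] S(S(S(S(mul(S(add(Z, add(Z, Z))), SSZ)))))
  [14] S(S(S(S(add(SSZ, mul(add(Z, add(Z, Z)), SSZ))))))
  [15] S(S(S(S(S(add(SZ, mul(add(Z, add(Z, Z)), SSZ)))))))
  [16] S(S(S(S(S(S(add(Z, mul(add(Z, add(Z, Z)), SSZ))))))))
  [17] S(S(S(S(S(S(mul(add(Z, add(Z, Z)), SSZ)))))))
  [18] S(S(S(S(S(S(mul(add(Z, Z), SSZ)))))))
  [19] S(S(S(S(S(S(mul(Z, SSZ)))))))
  [20] S^6(Z)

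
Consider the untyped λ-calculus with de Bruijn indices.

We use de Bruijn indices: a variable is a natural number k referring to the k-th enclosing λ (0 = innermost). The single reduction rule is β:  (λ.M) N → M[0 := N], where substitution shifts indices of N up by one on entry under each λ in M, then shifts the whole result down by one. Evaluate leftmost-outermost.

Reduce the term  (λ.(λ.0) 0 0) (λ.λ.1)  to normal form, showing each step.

Answer: normal form = λ.λ.λ.1  (in 3 steps)

Reduction:
  start: (λ.(λ.0) 0 0) (λ.λ.1)
  step 1: (λ.0) (λ.λ.1) (λ.λ.1)
  step 2: (λ.λ.1) (λ.λ.1)
  step 3: λ.λ.λ.1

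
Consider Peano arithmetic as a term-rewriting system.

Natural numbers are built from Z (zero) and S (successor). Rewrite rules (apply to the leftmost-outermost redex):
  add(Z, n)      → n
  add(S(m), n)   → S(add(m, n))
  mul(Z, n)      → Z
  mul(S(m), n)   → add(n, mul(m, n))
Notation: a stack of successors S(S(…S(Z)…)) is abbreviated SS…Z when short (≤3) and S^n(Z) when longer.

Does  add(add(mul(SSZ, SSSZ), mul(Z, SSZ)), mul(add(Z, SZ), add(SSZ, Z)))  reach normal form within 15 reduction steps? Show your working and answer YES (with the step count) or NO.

Answer: NO — after 15 steps the term is S(S(S(S(add(add(add(SSZ, mul(Z, SSSZ)), mul(Z, SSZ)), mul(add(Z, SZ), add(SSZ, Z))))))), not yet normal

Reduction:
  start: add(add(mul(SSZ, SSSZ), mul(Z, SSZ)), mul(add(Z, SZ), add(SSZ, Z)))
  [1] add(add(add(SSSZ, mul(SZ, SSSZ)), mul(Z, SSZ)), mul(add(Z, SZ), add(SSZ, Z)))
  [2] add(add(S(add(SSZ, mul(SZ, SSSZ))), mul(Z, SSZ)), mul(add(Z, SZ), add(SSZ, Z)))
  [3] add(S(add(add(SSZ, mul(SZ, SSSZ)), mul(Z, SSZ))), mul(add(Z, SZ), add(SSZ, Z)))
  [4] S(add(add(add(SSZ, mul(SZ, SSSZ)), mul(Z, SSZ)), mul(add(Z, SZ), add(SSZ, Z))))
  [5] S(add(add(S(add(SZ, mul(SZ, SSSZ))), mul(Z, SSZ)), mul(add(Z, SZ), add(SSZ, Z))))
  [6] S(add(S(add(add(SZ, mul(SZ, SSSZ)), mul(Z, SSZ))), mul(add(Z, SZ), add(SSZ, Z))))
  [7] S(S(add(add(add(SZ, mul(SZ, SSSZ)), mul(Z, SSZ)), mul(add(Z, SZ), add(SSZ, Z)))))
  [8] S(S(add(add(S(add(Z, mul(SZ, SSSZ))), mul(Z, SSZ)), mul(add(Z, SZ), add(SSZ, Z)))))
  [9] S(S(add(S(add(add(Z, mul(SZ, SSSZ)), mul(Z, SSZ))), mul(add(Z, SZ), add(SSZ, Z)))))
  [10] S(S(S(add(add(add(Z, mul(SZ, SSSZ)), mul(Z, SSZ)), mul(add(Z, SZ), add(SSZ, Z))))))
  [11] S(S(S(add(add(mul(SZ, SSSZ), mul(Z, SSZ)), mul(add(Z, SZ), add(SSZ, Z))))))
  [12] S(S(S(add(add(add(SSSZ, mul(Z, SSSZ)), mul(Z, SSZ)), mul(add(Z, SZ), add(SSZ, Z))))))
  [13] S(S(S(add(add(S(add(SSZ, mul(Z, SSSZ))), mul(Z, SSZ)), mul(add(Z, SZ), add(SSZ, Z))))))
  [14] S(S(S(add(S(add(add(SSZ, mul(Z, SSSZ)), mul(Z, SSZ))), mul(add(Z, SZ), add(SSZ, Z))))))
  [15] S(S(S(S(add(add(add(SSZ, mul(Z, SSSZ)), mul(Z, SSZ)), mul(add(Z, SZ), add(SSZ, Z)))))))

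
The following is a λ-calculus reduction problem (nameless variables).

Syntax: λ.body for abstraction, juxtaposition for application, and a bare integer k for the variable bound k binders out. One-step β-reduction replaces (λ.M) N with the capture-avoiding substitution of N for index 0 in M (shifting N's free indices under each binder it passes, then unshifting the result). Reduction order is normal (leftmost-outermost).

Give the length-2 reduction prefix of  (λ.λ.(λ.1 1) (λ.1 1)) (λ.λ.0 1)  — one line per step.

Answer: after 2 steps: λ.0 0

Reduction:
  start: (λ.λ.(λ.1 1) (λ.1 1)) (λ.λ.0 1)
  [1] λ.(λ.1 1) (λ.1 1)
  [2] λ.0 0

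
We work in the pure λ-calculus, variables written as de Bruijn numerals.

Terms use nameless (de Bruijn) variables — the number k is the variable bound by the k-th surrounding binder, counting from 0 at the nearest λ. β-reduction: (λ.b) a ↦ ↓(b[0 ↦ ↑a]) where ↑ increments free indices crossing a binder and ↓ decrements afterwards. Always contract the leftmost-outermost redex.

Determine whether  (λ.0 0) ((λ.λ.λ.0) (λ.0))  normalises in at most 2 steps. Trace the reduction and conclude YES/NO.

  start: (λ.0 0) ((λ.λ.λ.0) (λ.0))
  [1] (λ.λ.λ.0) (λ.0) ((λ.λ.λ.0) (λ.0))
  [2] (λ.λ.0) ((λ.λ.λ.0) (λ.0))

Answer: NO — after 2 steps the term is (λ.λ.0) ((λ.λ.λ.0) (λ.0)), not yet normal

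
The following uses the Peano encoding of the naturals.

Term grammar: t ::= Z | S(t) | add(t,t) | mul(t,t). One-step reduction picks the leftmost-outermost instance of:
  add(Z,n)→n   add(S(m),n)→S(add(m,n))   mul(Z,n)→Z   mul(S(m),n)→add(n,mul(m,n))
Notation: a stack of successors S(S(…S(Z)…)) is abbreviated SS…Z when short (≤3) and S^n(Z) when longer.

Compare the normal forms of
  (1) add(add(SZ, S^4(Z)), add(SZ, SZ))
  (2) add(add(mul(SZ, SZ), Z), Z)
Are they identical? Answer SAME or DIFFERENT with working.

Answer: DIFFERENT — A ⇓ S^7(Z), B ⇓ SZ

Reduction:
Term A:
  start: add(add(SZ, S^4(Z)), add(SZ, SZ))
  →1  add(S(add(Z, S^4(Z))), add(SZ, SZ))
  →2  S(add(add(Z, S^4(Z)), add(SZ, SZ)))
  →3  S(add(S^4(Z), add(SZ, SZ)))
  →4  S(S(add(SSSZ, add(SZ, SZ))))
  →5  S(S(S(add(SSZ, add(SZ, SZ)))))
  →6  S(S(S(S(add(SZ, add(SZ, SZ))))))
  →7  S(S(S(S(S(add(Z, add(SZ, SZ)))))))
  →8  S(S(S(S(S(add(SZ, SZ))))))
  →9  S(S(S(S(S(S(add(Z, SZ)))))))
  →10  S^7(Z)

Term B:
  start: add(add(mul(SZ, SZ), Z), Z)
  →1  add(add(add(SZ, mul(Z, SZ)), Z), Z)
  →2  add(add(S(add(Z, mul(Z, SZ))), Z), Z)
  →3  add(S(add(add(Z, mul(Z, SZ)), Z)), Z)
  →4  S(add(add(add(Z, mul(Z, SZ)), Z), Z))
  →5  S(add(add(mul(Z, SZ), Z), Z))
  →6  S(add(add(Z, Z), Z))
  →7  S(add(Z, Z))
  →8  SZ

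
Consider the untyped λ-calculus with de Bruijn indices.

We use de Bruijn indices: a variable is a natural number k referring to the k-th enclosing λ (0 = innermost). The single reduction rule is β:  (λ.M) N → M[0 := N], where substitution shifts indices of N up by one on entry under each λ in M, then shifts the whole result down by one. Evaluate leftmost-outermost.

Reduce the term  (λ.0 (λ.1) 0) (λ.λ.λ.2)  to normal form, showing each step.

Answer: normal form = λ.λ.λ.λ.λ.2  (in 3 steps)

Derivation:
  start: (λ.0 (λ.1) 0) (λ.λ.λ.2)
  →1  (λ.λ.λ.2) (λ.λ.λ.λ.2) (λ.λ.λ.2)
  →2  (λ.λ.λ.λ.λ.λ.2) (λ.λ.λ.2)
  →3  λ.λ.λ.λ.λ.2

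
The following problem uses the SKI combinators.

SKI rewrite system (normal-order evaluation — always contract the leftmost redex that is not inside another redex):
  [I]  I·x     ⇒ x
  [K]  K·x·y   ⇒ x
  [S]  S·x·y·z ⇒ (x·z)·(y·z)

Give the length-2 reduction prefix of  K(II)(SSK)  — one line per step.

  start: K(II)(SSK)
  →1  II
  →2  I

Answer: after 2 steps: I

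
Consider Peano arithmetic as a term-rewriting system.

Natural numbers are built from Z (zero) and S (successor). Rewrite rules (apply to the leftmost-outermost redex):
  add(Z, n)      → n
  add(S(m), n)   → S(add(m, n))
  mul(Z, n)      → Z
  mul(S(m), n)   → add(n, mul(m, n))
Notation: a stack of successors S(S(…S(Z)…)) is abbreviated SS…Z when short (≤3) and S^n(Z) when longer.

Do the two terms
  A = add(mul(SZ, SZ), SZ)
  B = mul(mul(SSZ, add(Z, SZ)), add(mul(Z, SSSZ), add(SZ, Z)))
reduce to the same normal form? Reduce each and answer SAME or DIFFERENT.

Answer: SAME — A ⇓ SSZ, B ⇓ SSZ

Derivation:
Term A:
  start: add(mul(SZ, SZ), SZ)
  [1] add(add(SZ, mul(Z, SZ)), SZ)
  [2] add(S(add(Z, mul(Z, SZ))), SZ)
  [3] S(add(add(Z, mul(Z, SZ)), SZ))
  [4] S(add(mul(Z, SZ), SZ))
  [5] S(add(Z, SZ))
  [6] SSZ

Term B:
  start: mul(mul(SSZ, add(Z, SZ)), add(mul(Z, SSSZ), add(SZ, Z)))
  [1] mul(add(add(Z, SZ), mul(SZ, add(Z, SZ))), add(mul(Z, SSSZ), add(SZ, Z)))
  [2] mul(add(SZ, mul(SZ, add(Z, SZ))), add(mul(Z, SSSZ), add(SZ, Z)))
  [3] mul(S(add(Z, mul(SZ, add(Z, SZ)))), add(mul(Z, SSSZ), add(SZ, Z)))
  [4] add(add(mul(Z, SSSZ), add(SZ, Z)), mul(add(Z, mul(SZ, add(Z, SZ))), add(mul(Z, SSSZ), add(SZ, Z))))
  [5] add(add(Z, add(SZ, Z)), mul(add(Z, mul(SZ, add(Z, SZ))), add(mul(Z, SSSZ), add(SZ, Z))))
  [6] add(add(SZ, Z), mul(add(Z, mul(SZ, add(Z, SZ))), add(mul(Z, SSSZ), add(SZ, Z))))
  [7] add(S(add(Z, Z)), mul(add(Z, mul(SZ, add(Z, SZ))), add(mul(Z, SSSZ), add(SZ, Z))))
  [8] S(add(add(Z, Z), mul(add(Z, mul(SZ, add(Z, SZ))), add(mul(Z, SSSZ), add(SZ, Z)))))
  [9] S(add(Z, mul(add(Z, mul(SZ, add(Z, SZ))), add(mul(Z, SSSZ), add(SZ, Z)))))
  [10] S(mul(add(Z, mul(SZ, add(Z, SZ))), add(mul(Z, SSSZ), add(SZ, Z))))
  [11] S(mul(mul(SZ, add(Z, SZ)), add(mul(Z, SSSZ), add(SZ, Z))))
  [12] S(mul(add(add(Z, SZ), mul(Z, add(Z, SZ))), add(mul(Z, SSSZ), add(SZ, Z))))
  [13] S(mul(add(SZ, mul(Z, add(Z, SZ))), add(mul(Z, SSSZ), add(SZ, Z))))
  [14] S(mul(S(add(Z, mul(Z, add(Z, SZ)))), add(mul(Z, SSSZ), add(SZ, Z))))
  [15] S(add(add(mul(Z, SSSZ), add(SZ, Z)), mul(add(Z, mul(Z, add(Z, SZ))), add(mul(Z, SSSZ), add(SZ, Z)))))
  [16] S(add(add(Z, add(SZ, Z)), mul(add(Z, mul(Z, add(Z, SZ))), add(mul(Z, SSSZ), add(SZ, Z)))))
  [17] S(add(add(SZ, Z), mul(add(Z, mul(Z, add(Z, SZ))), add(mul(Z, SSSZ), add(SZ, Z)))))
  [18] S(add(S(add(Z, Z)), mul(add(Z, mul(Z, add(Z, SZ))), add(mul(Z, SSSZ), add(SZ, Z)))))
  [19] S(S(add(add(Z, Z), mul(add(Z, mul(Z, add(Z, SZ))), add(mul(Z, SSSZ), add(SZ, Z))))))
  [20] S(S(add(Z, mul(add(Z, mul(Z, add(Z, SZ))), add(mul(Z, SSSZ), add(SZ, Z))))))
  [21] S(S(mul(add(Z, mul(Z, add(Z, SZ))), add(mul(Z, SSSZ), add(SZ, Z)))))
  [22] S(S(mul(mul(Z, add(Z, SZ)), add(mul(Z, SSSZ), add(SZ, Z)))))
  [23] S(S(mul(Z, add(mul(Z, SSSZ), add(SZ, Z)))))
  [24] SSZ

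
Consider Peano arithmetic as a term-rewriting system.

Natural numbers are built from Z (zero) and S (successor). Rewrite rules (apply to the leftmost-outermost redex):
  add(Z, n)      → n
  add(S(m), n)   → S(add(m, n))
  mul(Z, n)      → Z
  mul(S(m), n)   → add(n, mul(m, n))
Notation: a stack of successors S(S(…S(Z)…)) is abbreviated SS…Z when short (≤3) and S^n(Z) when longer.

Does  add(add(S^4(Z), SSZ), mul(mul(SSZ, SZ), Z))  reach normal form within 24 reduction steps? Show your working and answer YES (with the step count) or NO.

Answer: YES — reaches normal form S^6(Z) in 24 ≤ 24 steps

Derivation:
  start: add(add(S^4(Z), SSZ), mul(mul(SSZ, SZ), Z))
  →1  add(S(add(SSSZ, SSZ)), mul(mul(SSZ, SZ), Z))
  →2  S(add(add(SSSZ, SSZ), mul(mul(SSZ, SZ), Z)))
  →3  S(add(S(add(SSZ, SSZ)), mul(mul(SSZ, SZ), Z)))
  →4  S(S(add(add(SSZ, SSZ), mul(mul(SSZ, SZ), Z))))
  →5  S(S(add(S(add(SZ, SSZ)), mul(mul(SSZ, SZ), Z))))
  →6  S(S(S(add(add(SZ, SSZ), mul(mul(SSZ, SZ), Z)))))
  →7  S(S(S(add(S(add(Z, SSZ)), mul(mul(SSZ, SZ), Z)))))
  →8  S(S(S(S(add(add(Z, SSZ), mul(mul(SSZ, SZ), Z))))))
  →9  S(S(S(S(add(SSZ, mul(mul(SSZ, SZ), Z))))))
  →10  S(S(S(S(S(add(SZ, mul(mul(SSZ, SZ), Z)))))))
  →11  S(S(S(S(S(S(add(Z, mul(mul(SSZ, SZ), Z))))))))
  →12  S(S(S(S(S(S(mul(mul(SSZ, SZ), Z)))))))
  →13  S(S(S(S(S(S(mul(add(SZ, mul(SZ, SZ)), Z)))))))
  →14  S(S(S(S(S(S(mul(S(add(Z, mul(SZ, SZ))), Z)))))))
  →15  S(S(S(S(S(S(add(Z, mul(add(Z, mul(SZ, SZ)), Z))))))))
  →16  S(S(S(S(S(S(mul(add(Z, mul(SZ, SZ)), Z)))))))
  →17  S(S(S(S(S(S(mul(mul(SZ, SZ), Z)))))))
  →18  S(S(S(S(S(S(mul(add(SZ, mul(Z, SZ)), Z)))))))
  →19  S(S(S(S(S(S(mul(S(add(Z, mul(Z, SZ))), Z)))))))
  →20  S(S(S(S(S(S(add(Z, mul(add(Z, mul(Z, SZ)), Z))))))))
  →21  S(S(S(S(S(S(mul(add(Z, mul(Z, SZ)), Z)))))))
  →22  S(S(S(S(S(S(mul(mul(Z, SZ), Z)))))))
  →23  S(S(S(S(S(S(mul(Z, Z)))))))
  →24  S^6(Z)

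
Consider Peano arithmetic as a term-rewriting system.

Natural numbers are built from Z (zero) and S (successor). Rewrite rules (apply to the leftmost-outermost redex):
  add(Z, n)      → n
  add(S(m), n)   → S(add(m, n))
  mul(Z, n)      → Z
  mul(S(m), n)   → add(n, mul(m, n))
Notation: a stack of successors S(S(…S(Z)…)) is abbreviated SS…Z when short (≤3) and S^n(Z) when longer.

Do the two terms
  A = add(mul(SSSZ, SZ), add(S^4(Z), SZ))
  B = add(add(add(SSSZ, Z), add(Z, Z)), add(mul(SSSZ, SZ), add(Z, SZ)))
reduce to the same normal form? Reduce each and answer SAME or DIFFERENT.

Term A:
  start: add(mul(SSSZ, SZ), add(S^4(Z), SZ))
  [1] add(add(SZ, mul(SSZ, SZ)), add(S^4(Z), SZ))
  [2] add(S(add(Z, mul(SSZ, SZ))), add(S^4(Z), SZ))
  [3] S(add(add(Z, mul(SSZ, SZ)), add(S^4(Z), SZ)))
  [4] S(add(mul(SSZ, SZ), add(S^4(Z), SZ)))
  [5] S(add(add(SZ, mul(SZ, SZ)), add(S^4(Z), SZ)))
  [6] S(add(S(add(Z, mul(SZ, SZ))), add(S^4(Z), SZ)))
  [7] S(S(add(add(Z, mul(SZ, SZ)), add(S^4(Z), SZ))))
  [8] S(S(add(mul(SZ, SZ), add(S^4(Z), SZ))))
  [9] S(S(add(add(SZ, mul(Z, SZ)), add(S^4(Z), SZ))))
  [10] S(S(add(S(add(Z, mul(Z, SZ))), add(S^4(Z), SZ))))
  [11] S(S(S(add(add(Z, mul(Z, SZ)), add(S^4(Z), SZ)))))
  [12] S(S(S(add(mul(Z, SZ), add(S^4(Z), SZ)))))
  [13] S(S(S(add(Z, add(S^4(Z), SZ)))))
  [14] S(S(S(add(S^4(Z), SZ))))
  [15] S(S(S(S(add(SSSZ, SZ)))))
  [16] S(S(S(S(S(add(SSZ, SZ))))))
  [17] S(S(S(S(S(S(add(SZ, SZ)))))))
  [18] S(S(S(S(S(S(S(add(Z, SZ))))))))
  [19] S^8(Z)

Term B:
  start: add(add(add(SSSZ, Z), add(Z, Z)), add(mul(SSSZ, SZ), add(Z, SZ)))
  [1] add(add(S(add(SSZ, Z)), add(Z, Z)), add(mul(SSSZ, SZ), add(Z, SZ)))
  [2] add(S(add(add(SSZ, Z), add(Z, Z))), add(mul(SSSZ, SZ), add(Z, SZ)))
  [3] S(add(add(add(SSZ, Z), add(Z, Z)), add(mul(SSSZ, SZ), add(Z, SZ))))
  [4] S(add(add(S(add(SZ, Z)), add(Z, Z)), add(mul(SSSZ, SZ), add(Z, SZ))))
  [5] S(add(S(add(add(SZ, Z), add(Z, Z))), add(mul(SSSZ, SZ), add(Z, SZ))))
  [6] S(S(add(add(add(SZ, Z), add(Z, Z)), add(mul(SSSZ, SZ), add(Z, SZ)))))
  [7] S(S(add(add(S(add(Z, Z)), add(Z, Z)), add(mul(SSSZ, SZ), add(Z, SZ)))))
  [8] S(S(add(S(add(add(Z, Z), add(Z, Z))), add(mul(SSSZ, SZ), add(Z, SZ)))))
  [9] S(S(S(add(add(add(Z, Z), add(Z, Z)), add(mul(SSSZ, SZ), add(Z, SZ))))))
  [10] S(S(S(add(add(Z, add(Z, Z)), add(mul(SSSZ, SZ), add(Z, SZ))))))
  [11] S(S(S(add(add(Z, Z), add(mul(SSSZ, SZ), add(Z, SZ))))))
  [12] S(S(S(add(Z, add(mul(SSSZ, SZ), add(Z, SZ))))))
  [13] S(S(S(add(mul(SSSZ, SZ), add(Z, SZ)))))
  [14] S(S(S(add(add(SZ, mul(SSZ, SZ)), add(Z, SZ)))))
  [15] S(S(S(add(S(add(Z, mul(SSZ, SZ))), add(Z, SZ)))))
  [16] S(S(S(S(add(add(Z, mul(SSZ, SZ)), add(Z, SZ))))))
  [17] S(S(S(S(add(mul(SSZ, SZ), add(Z, SZ))))))
  [18] S(S(S(S(add(add(SZ, mul(SZ, SZ)), add(Z, SZ))))))
  [19] S(S(S(S(add(S(add(Z, mul(SZ, SZ))), add(Z, SZ))))))
  [20] S(S(S(S(S(add(add(Z, mul(SZ, SZ)), add(Z, SZ)))))))
  [21] S(S(S(S(S(add(mul(SZ, SZ), add(Z, SZ)))))))
  [22] S(S(S(S(S(add(add(SZ, mul(Z, SZ)), add(Z, SZ)))))))
  [23] S(S(S(S(S(add(S(add(Z, mul(Z, SZ))), add(Z, SZ)))))))
  [24] S(S(S(S(S(S(add(add(Z, mul(Z, SZ)), add(Z, SZ))))))))
  [25] S(S(S(S(S(S(add(mul(Z, SZ), add(Z, SZ))))))))
  [26] S(S(S(S(S(S(add(Z, add(Z, SZ))))))))
  [27] S(S(S(S(S(S(add(Z, SZ)))))))
  [28] S^7(Z)

Answer: DIFFERENT — A ⇓ S^8(Z), B ⇓ S^7(Z)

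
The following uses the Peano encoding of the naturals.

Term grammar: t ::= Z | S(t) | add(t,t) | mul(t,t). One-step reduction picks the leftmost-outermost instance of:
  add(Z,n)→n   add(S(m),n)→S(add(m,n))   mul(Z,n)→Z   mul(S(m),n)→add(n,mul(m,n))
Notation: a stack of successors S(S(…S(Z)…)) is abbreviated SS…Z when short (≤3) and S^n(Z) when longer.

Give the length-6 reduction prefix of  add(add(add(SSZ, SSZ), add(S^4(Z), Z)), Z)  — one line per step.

Answer: after 6 steps: S(S(add(add(add(Z, SSZ), add(S^4(Z), Z)), Z)))

Reduction:
  start: add(add(add(SSZ, SSZ), add(S^4(Z), Z)), Z)
  [1] add(add(S(add(SZ, SSZ)), add(S^4(Z), Z)), Z)
  [2] add(S(add(add(SZ, SSZ), add(S^4(Z), Z))), Z)
  [3] S(add(add(add(SZ, SSZ), add(S^4(Z), Z)), Z))
  [4] S(add(add(S(add(Z, SSZ)), add(S^4(Z), Z)), Z))
  [5] S(add(S(add(add(Z, SSZ), add(S^4(Z), Z))), Z))
  [6] S(S(add(add(add(Z, SSZ), add(S^4(Z), Z)), Z)))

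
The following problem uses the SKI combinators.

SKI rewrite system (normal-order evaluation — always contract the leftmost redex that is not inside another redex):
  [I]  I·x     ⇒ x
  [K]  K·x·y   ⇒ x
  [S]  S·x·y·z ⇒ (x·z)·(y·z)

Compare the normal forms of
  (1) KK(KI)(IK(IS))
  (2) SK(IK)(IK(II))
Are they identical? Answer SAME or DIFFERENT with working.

Answer: DIFFERENT — A ⇓ K(KS), B ⇓ KI

Working:
Term A:
  start: KK(KI)(IK(IS))
  step 1: K(IK(IS))
  step 2: K(K(IS))
  step 3: K(KS)

Term B:
  start: SK(IK)(IK(II))
  step 1: K(IK(II))(IK(IK(II)))
  step 2: IK(II)
  step 3: K(II)
  step 4: KI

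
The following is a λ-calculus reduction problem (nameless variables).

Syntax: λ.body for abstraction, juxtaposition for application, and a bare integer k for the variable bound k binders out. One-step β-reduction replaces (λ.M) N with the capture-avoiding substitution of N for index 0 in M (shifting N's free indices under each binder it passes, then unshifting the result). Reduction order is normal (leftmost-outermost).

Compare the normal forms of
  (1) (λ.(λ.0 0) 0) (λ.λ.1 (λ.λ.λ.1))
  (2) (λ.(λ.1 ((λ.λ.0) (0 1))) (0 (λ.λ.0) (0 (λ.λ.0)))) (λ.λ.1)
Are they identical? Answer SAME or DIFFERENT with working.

Answer: DIFFERENT — A ⇓ λ.λ.λ.λ.1, B ⇓ λ.λ.0

Working:
Term A:
  start: (λ.(λ.0 0) 0) (λ.λ.1 (λ.λ.λ.1))
  [1] (λ.0 0) (λ.λ.1 (λ.λ.λ.1))
  [2] (λ.λ.1 (λ.λ.λ.1)) (λ.λ.1 (λ.λ.λ.1))
  [3] λ.(λ.λ.1 (λ.λ.λ.1)) (λ.λ.λ.1)
  [4] λ.λ.(λ.λ.λ.1) (λ.λ.λ.1)
  [5] λ.λ.λ.λ.1

Term B:
  start: (λ.(λ.1 ((λ.λ.0) (0 1))) (0 (λ.λ.0) (0 (λ.λ.0)))) (λ.λ.1)
  [1] (λ.(λ.λ.1) ((λ.λ.0) (0 (λ.λ.1)))) ((λ.λ.1) (λ.λ.0) ((λ.λ.1) (λ.λ.0)))
  [2] (λ.λ.1) ((λ.λ.0) ((λ.λ.1) (λ.λ.0) ((λ.λ.1) (λ.λ.0)) (λ.λ.1)))
  [3] λ.(λ.λ.0) ((λ.λ.1) (λ.λ.0) ((λ.λ.1) (λ.λ.0)) (λ.λ.1))
  [4] λ.λ.0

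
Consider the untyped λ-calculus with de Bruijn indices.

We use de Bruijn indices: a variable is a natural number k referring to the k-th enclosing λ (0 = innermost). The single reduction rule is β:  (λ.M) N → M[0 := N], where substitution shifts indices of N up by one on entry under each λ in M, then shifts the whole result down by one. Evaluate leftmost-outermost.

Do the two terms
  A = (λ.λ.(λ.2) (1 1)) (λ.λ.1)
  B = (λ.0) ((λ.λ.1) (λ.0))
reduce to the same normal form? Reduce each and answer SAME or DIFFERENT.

Answer: DIFFERENT — A ⇓ λ.λ.λ.1, B ⇓ λ.λ.0

Working:
Term A:
  start: (λ.λ.(λ.2) (1 1)) (λ.λ.1)
  step 1: λ.(λ.λ.λ.1) ((λ.λ.1) (λ.λ.1))
  step 2: λ.λ.λ.1

Term B:
  start: (λ.0) ((λ.λ.1) (λ.0))
  step 1: (λ.λ.1) (λ.0)
  step 2: λ.λ.0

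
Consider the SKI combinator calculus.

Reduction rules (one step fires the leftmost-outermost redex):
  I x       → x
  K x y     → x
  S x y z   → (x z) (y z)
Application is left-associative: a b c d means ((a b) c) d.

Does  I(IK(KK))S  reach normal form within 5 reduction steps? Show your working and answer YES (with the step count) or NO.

  start: I(IK(KK))S
  →1  IK(KK)S
  →2  K(KK)S
  →3  KK

Answer: YES — reaches normal form KK in 3 ≤ 5 steps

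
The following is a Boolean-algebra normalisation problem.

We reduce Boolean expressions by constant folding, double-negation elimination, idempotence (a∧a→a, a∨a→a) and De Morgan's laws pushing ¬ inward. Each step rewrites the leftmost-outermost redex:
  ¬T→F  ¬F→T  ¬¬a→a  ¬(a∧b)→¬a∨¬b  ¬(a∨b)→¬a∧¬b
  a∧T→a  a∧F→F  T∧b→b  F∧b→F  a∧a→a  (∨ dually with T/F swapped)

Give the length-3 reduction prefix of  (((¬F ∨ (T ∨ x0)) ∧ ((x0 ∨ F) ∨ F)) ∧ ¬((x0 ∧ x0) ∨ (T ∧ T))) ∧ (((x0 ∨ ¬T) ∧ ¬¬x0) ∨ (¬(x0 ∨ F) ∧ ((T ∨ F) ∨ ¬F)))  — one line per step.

Answer: after 3 steps: (((x0 ∨ F) ∨ F) ∧ ¬((x0 ∧ x0) ∨ (T ∧ T))) ∧ (((x0 ∨ ¬T) ∧ ¬¬x0) ∨ (¬(x0 ∨ F) ∧ ((T ∨ F) ∨ ¬F)))

Derivation:
  start: (((¬F ∨ (T ∨ x0)) ∧ ((x0 ∨ F) ∨ F)) ∧ ¬((x0 ∧ x0) ∨ (T ∧ T))) ∧ (((x0 ∨ ¬T) ∧ ¬¬x0) ∨ (¬(x0 ∨ F) ∧ ((T ∨ F) ∨ ¬F)))
  [1] (((T ∨ (T ∨ x0)) ∧ ((x0 ∨ F) ∨ F)) ∧ ¬((x0 ∧ x0) ∨ (T ∧ T))) ∧ (((x0 ∨ ¬T) ∧ ¬¬x0) ∨ (¬(x0 ∨ F) ∧ ((T ∨ F) ∨ ¬F)))
  [2] ((T ∧ ((x0 ∨ F) ∨ F)) ∧ ¬((x0 ∧ x0) ∨ (T ∧ T))) ∧ (((x0 ∨ ¬T) ∧ ¬¬x0) ∨ (¬(x0 ∨ F) ∧ ((T ∨ F) ∨ ¬F)))
  [3] (((x0 ∨ F) ∨ F) ∧ ¬((x0 ∧ x0) ∨ (T ∧ T))) ∧ (((x0 ∨ ¬T) ∧ ¬¬x0) ∨ (¬(x0 ∨ F) ∧ ((T ∨ F) ∨ ¬F)))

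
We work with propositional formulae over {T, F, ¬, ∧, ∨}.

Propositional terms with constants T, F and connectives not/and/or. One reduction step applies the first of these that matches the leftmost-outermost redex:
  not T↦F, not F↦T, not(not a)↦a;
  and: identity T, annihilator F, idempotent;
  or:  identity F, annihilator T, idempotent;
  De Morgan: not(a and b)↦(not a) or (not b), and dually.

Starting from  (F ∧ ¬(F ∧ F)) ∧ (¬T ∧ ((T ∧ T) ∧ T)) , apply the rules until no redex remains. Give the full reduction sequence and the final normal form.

Answer: normal form = F  (in 2 steps)

Reduction:
  start: (F ∧ ¬(F ∧ F)) ∧ (¬T ∧ ((T ∧ T) ∧ T))
  [1] F ∧ (¬T ∧ ((T ∧ T) ∧ T))
  [2] F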